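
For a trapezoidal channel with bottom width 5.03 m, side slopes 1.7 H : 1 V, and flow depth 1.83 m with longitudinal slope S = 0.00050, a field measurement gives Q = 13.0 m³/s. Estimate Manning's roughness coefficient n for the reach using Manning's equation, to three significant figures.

0.0292

A = (b + z·y)·y = (5.03 + 1.7×1.83)×1.83 = 14.90 m²
P = b + 2y√(1+z²) = 5.03 + 2×1.83×√(1+1.7²) = 12.25 m
R = A/P = 14.90/12.25 = 1.216 m
n = (1/Q)·A·R^(2/3)·S^(1/2) = (1/13.0) × 14.90 × 1.139 × 0.02236 = 0.02920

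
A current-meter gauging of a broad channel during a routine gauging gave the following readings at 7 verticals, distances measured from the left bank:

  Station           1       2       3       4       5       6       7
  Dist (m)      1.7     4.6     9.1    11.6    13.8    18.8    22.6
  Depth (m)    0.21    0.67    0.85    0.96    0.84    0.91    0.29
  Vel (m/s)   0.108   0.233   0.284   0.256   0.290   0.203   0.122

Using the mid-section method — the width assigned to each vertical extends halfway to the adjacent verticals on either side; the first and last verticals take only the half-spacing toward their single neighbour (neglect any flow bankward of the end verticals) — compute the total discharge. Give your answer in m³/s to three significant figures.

3.79 m³/s

w_1 = (4.6 − 1.7)/2 = 1.45 m; q_1 = 0.108 × 0.21 × 1.45 = 0.03289 m³/s
w_2 = (9.1 − 1.7)/2 = 3.7 m; q_2 = 0.233 × 0.67 × 3.7 = 0.5776 m³/s
w_3 = (11.6 − 4.6)/2 = 3.5 m; q_3 = 0.284 × 0.85 × 3.5 = 0.8449 m³/s
w_4 = (13.8 − 9.1)/2 = 2.35 m; q_4 = 0.256 × 0.96 × 2.35 = 0.5775 m³/s
w_5 = (18.8 − 11.6)/2 = 3.6 m; q_5 = 0.290 × 0.84 × 3.6 = 0.8770 m³/s
w_6 = (22.6 − 13.8)/2 = 4.4 m; q_6 = 0.203 × 0.91 × 4.4 = 0.8128 m³/s
w_7 = (22.6 − 18.8)/2 = 1.9 m; q_7 = 0.122 × 0.29 × 1.9 = 0.06722 m³/s
Q = Σ qᵢ = 3.790 m³/s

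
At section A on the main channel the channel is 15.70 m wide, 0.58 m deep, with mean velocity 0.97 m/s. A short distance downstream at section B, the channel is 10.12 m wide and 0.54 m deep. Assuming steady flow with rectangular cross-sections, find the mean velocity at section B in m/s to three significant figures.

Q = A₁V₁ = (15.70×0.58) × 0.97 = 8.833 m³/s
A₂ = 10.12 × 0.54 = 5.465 m²
V₂ = Q/A₂ = 8.833/5.465 = 1.616 m/s

1.62 m/s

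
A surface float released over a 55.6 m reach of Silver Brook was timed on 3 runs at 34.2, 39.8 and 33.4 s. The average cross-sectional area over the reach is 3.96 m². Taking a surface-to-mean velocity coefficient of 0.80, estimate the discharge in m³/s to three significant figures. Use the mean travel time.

t̄ = (34.2 + 39.8 + 33.4) / 3 = 35.8 s
v_surface = L / t̄ = 55.6 / 35.8 = 1.553 m/s
v_mean = 0.80 × 1.553 = 1.242 m/s
Q = A × v_mean = 3.96 × 1.242 = 4.920 m³/s

4.92 m³/s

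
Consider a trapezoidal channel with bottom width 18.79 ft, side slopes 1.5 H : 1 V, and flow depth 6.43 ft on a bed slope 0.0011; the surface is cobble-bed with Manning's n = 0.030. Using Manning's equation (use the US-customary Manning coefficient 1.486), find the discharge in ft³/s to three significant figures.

801 ft³/s

A = (b + z·y)·y = (18.79 + 1.5×6.43)×6.43 = 182.8 ft²
P = b + 2y√(1+z²) = 18.79 + 2×6.43×√(1+1.5²) = 41.97 ft
R = A/P = 182.8/41.97 = 4.356 ft
Q = (1.486/n)·A·R^(2/3)·S^(1/2) = (1.486/0.030) × 182.8 × 4.356^(2/3) × 0.0011^(1/2) = 801.2 ft³/s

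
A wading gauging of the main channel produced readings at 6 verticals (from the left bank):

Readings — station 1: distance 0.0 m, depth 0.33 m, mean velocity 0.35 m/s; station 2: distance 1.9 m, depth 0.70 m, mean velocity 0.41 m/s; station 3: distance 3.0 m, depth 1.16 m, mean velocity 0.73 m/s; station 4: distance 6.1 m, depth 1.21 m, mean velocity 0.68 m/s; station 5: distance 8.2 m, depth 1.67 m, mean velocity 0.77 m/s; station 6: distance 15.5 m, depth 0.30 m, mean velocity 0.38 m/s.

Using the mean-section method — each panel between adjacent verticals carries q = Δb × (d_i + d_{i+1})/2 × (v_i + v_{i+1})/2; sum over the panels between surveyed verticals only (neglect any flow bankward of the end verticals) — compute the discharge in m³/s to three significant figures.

9.87 m³/s

Panel 1-2: Δb = 1.9 m, d̄ = (0.33+0.70)/2 = 0.515, v̄ = (0.35+0.41)/2 = 0.38 → q = 1.9×0.515×0.38 = 0.3718 m³/s
Panel 2-3: Δb = 1.1 m, d̄ = (0.70+1.16)/2 = 0.93, v̄ = (0.41+0.73)/2 = 0.57 → q = 1.1×0.93×0.57 = 0.5831 m³/s
Panel 3-4: Δb = 3.1 m, d̄ = (1.16+1.21)/2 = 1.185, v̄ = (0.73+0.68)/2 = 0.705 → q = 3.1×1.185×0.705 = 2.590 m³/s
Panel 4-5: Δb = 2.1 m, d̄ = (1.21+1.67)/2 = 1.44, v̄ = (0.68+0.77)/2 = 0.725 → q = 2.1×1.44×0.725 = 2.192 m³/s
Panel 5-6: Δb = 7.3 m, d̄ = (1.67+0.30)/2 = 0.985, v̄ = (0.77+0.38)/2 = 0.575 → q = 7.3×0.985×0.575 = 4.135 m³/s
Q = Σ q = 9.872 m³/s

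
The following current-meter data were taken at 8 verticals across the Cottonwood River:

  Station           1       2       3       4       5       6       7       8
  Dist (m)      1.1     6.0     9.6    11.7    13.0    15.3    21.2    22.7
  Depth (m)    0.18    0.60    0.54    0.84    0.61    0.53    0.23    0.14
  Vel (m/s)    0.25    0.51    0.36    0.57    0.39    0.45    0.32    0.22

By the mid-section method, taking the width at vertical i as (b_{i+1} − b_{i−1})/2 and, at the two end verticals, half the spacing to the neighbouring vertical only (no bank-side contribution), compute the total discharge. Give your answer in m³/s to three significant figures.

w_1 = (6.0 − 1.1)/2 = 2.45 m; q_1 = 0.25 × 0.18 × 2.45 = 0.1103 m³/s
w_2 = (9.6 − 1.1)/2 = 4.25 m; q_2 = 0.51 × 0.60 × 4.25 = 1.301 m³/s
w_3 = (11.7 − 6.0)/2 = 2.85 m; q_3 = 0.36 × 0.54 × 2.85 = 0.5540 m³/s
w_4 = (13.0 − 9.6)/2 = 1.7 m; q_4 = 0.57 × 0.84 × 1.7 = 0.8140 m³/s
w_5 = (15.3 − 11.7)/2 = 1.8 m; q_5 = 0.39 × 0.61 × 1.8 = 0.4282 m³/s
w_6 = (21.2 − 13.0)/2 = 4.1 m; q_6 = 0.45 × 0.53 × 4.1 = 0.9779 m³/s
w_7 = (22.7 − 15.3)/2 = 3.7 m; q_7 = 0.32 × 0.23 × 3.7 = 0.2723 m³/s
w_8 = (22.7 − 21.2)/2 = 0.75 m; q_8 = 0.22 × 0.14 × 0.75 = 0.02310 m³/s
Q = Σ qᵢ = 4.480 m³/s

4.48 m³/s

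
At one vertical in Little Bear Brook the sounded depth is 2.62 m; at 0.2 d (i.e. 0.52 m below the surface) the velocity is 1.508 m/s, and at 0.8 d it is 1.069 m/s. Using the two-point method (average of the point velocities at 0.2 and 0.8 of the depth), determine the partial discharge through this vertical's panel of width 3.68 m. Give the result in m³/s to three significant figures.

v̄ = (1.508 + 1.069) / 2 = 1.289 m/s
q = v̄ × d × w = 1.289 × 2.62 × 3.68 = 12.42 m³/s

12.4 m³/s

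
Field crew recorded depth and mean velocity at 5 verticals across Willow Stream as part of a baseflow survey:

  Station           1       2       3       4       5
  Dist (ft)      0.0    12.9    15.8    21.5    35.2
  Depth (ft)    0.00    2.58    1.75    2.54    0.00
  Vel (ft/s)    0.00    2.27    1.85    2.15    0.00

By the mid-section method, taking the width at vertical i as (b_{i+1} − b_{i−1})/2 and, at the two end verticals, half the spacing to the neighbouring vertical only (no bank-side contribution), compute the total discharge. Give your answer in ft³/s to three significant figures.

113 ft³/s

w_2 = (15.8 − 0.0)/2 = 7.9 ft; q_2 = 2.27 × 2.58 × 7.9 = 46.27 ft³/s
w_3 = (21.5 − 12.9)/2 = 4.3 ft; q_3 = 1.85 × 1.75 × 4.3 = 13.92 ft³/s
w_4 = (35.2 − 15.8)/2 = 9.7 ft; q_4 = 2.15 × 2.54 × 9.7 = 52.97 ft³/s
Stations 1, 5 contribute zero (depth or velocity is 0).
Q = Σ qᵢ = 113.2 ft³/s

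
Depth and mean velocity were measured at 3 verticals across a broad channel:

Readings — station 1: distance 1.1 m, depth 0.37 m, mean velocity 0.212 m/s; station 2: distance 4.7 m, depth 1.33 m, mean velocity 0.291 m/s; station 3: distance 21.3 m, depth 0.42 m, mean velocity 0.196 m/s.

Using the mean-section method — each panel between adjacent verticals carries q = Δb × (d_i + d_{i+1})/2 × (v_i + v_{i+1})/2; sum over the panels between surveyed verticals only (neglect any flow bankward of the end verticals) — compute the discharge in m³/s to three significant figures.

4.31 m³/s

Panel 1-2: Δb = 3.6 m, d̄ = (0.37+1.33)/2 = 0.85, v̄ = (0.212+0.291)/2 = 0.2515 → q = 3.6×0.85×0.2515 = 0.7696 m³/s
Panel 2-3: Δb = 16.6 m, d̄ = (1.33+0.42)/2 = 0.875, v̄ = (0.291+0.196)/2 = 0.2435 → q = 16.6×0.875×0.2435 = 3.537 m³/s
Q = Σ q = 4.306 m³/s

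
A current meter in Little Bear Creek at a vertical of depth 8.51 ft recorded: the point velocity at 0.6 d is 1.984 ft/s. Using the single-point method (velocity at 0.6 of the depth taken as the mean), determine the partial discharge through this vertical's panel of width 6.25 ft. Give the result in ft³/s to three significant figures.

v̄ = v₀.₆ = 1.984 ft/s
q = v̄ × d × w = 1.984 × 8.51 × 6.25 = 105.5 ft³/s

106 ft³/s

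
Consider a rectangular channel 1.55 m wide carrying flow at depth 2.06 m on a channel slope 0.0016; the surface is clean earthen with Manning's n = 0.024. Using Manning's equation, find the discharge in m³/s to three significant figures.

A = b·y = 1.55 × 2.06 = 3.193 m²
P = b + 2y = 1.55 + 2×2.06 = 5.670 m
R = A/P = 3.193/5.670 = 0.5631 m
Q = (1/n)·A·R^(2/3)·S^(1/2) = (1/0.024) × 3.193 × 0.5631^(2/3) × 0.0016^(1/2) = 3.629 m³/s

3.63 m³/s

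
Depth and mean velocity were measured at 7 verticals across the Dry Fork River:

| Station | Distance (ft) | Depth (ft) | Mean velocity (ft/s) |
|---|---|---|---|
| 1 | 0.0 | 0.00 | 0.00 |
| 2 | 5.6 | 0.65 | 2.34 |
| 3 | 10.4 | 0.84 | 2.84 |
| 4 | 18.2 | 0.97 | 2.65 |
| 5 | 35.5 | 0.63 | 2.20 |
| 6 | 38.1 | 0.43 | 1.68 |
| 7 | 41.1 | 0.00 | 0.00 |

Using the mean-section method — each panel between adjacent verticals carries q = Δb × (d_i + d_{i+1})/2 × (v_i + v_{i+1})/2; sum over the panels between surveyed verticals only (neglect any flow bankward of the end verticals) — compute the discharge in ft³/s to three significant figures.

Panel 1-2: Δb = 5.6 ft, d̄ = (0.00+0.65)/2 = 0.325, v̄ = (0.00+2.34)/2 = 1.17 → q = 5.6×0.325×1.17 = 2.129 ft³/s
Panel 2-3: Δb = 4.8 ft, d̄ = (0.65+0.84)/2 = 0.745, v̄ = (2.34+2.84)/2 = 2.59 → q = 4.8×0.745×2.59 = 9.262 ft³/s
Panel 3-4: Δb = 7.8 ft, d̄ = (0.84+0.97)/2 = 0.905, v̄ = (2.84+2.65)/2 = 2.745 → q = 7.8×0.905×2.745 = 19.38 ft³/s
Panel 4-5: Δb = 17.3 ft, d̄ = (0.97+0.63)/2 = 0.8, v̄ = (2.65+2.20)/2 = 2.425 → q = 17.3×0.8×2.425 = 33.56 ft³/s
Panel 5-6: Δb = 2.6 ft, d̄ = (0.63+0.43)/2 = 0.53, v̄ = (2.20+1.68)/2 = 1.94 → q = 2.6×0.53×1.94 = 2.673 ft³/s
Panel 6-7: Δb = 3 ft, d̄ = (0.43+0.00)/2 = 0.215, v̄ = (1.68+0.00)/2 = 0.84 → q = 3×0.215×0.84 = 0.5418 ft³/s
Q = Σ q = 67.55 ft³/s

67.5 ft³/s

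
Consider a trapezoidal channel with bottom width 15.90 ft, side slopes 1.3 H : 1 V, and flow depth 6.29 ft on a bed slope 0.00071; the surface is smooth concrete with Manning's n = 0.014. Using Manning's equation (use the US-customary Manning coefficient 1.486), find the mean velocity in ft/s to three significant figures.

A = (b + z·y)·y = (15.90 + 1.3×6.29)×6.29 = 151.4 ft²
P = b + 2y√(1+z²) = 15.90 + 2×6.29×√(1+1.3²) = 36.53 ft
R = A/P = 151.4/36.53 = 4.145 ft
Q = (1.486/n)·A·R^(2/3)·S^(1/2) = (1.486/0.014) × 151.4 × 4.145^(2/3) × 0.00071^(1/2) = 1105 ft³/s
V = Q/A = 1105/151.4 = 7.299 ft/s

7.30 ft/s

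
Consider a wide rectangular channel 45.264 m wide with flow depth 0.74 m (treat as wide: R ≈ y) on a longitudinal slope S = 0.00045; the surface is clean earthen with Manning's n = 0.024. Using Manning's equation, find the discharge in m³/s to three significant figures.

A = b·y = 45.264 × 0.74 = 33.50 m²
Wide channel: R ≈ y = 0.74 m
Q = (1/n)·A·R^(2/3)·S^(1/2) = (1/0.024) × 33.50 × 0.7400^(2/3) × 0.00045^(1/2) = 24.22 m³/s

24.2 m³/s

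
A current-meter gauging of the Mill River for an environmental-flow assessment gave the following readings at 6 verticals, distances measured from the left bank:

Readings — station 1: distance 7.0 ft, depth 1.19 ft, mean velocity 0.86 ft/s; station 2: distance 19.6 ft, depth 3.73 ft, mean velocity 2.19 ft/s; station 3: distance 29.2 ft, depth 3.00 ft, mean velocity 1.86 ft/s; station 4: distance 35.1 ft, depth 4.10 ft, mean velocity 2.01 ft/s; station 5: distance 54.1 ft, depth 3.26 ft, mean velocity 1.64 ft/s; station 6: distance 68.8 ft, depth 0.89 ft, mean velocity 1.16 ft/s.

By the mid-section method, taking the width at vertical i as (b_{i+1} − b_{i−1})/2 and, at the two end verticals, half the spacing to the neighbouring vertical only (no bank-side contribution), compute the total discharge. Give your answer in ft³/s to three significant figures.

341 ft³/s

w_1 = (19.6 − 7.0)/2 = 6.3 ft; q_1 = 0.86 × 1.19 × 6.3 = 6.447 ft³/s
w_2 = (29.2 − 7.0)/2 = 11.1 ft; q_2 = 2.19 × 3.73 × 11.1 = 90.67 ft³/s
w_3 = (35.1 − 19.6)/2 = 7.75 ft; q_3 = 1.86 × 3.00 × 7.75 = 43.25 ft³/s
w_4 = (54.1 − 29.2)/2 = 12.45 ft; q_4 = 2.01 × 4.10 × 12.45 = 102.6 ft³/s
w_5 = (68.8 − 35.1)/2 = 16.85 ft; q_5 = 1.64 × 3.26 × 16.85 = 90.09 ft³/s
w_6 = (68.8 − 54.1)/2 = 7.35 ft; q_6 = 1.16 × 0.89 × 7.35 = 7.588 ft³/s
Q = Σ qᵢ = 340.6 ft³/s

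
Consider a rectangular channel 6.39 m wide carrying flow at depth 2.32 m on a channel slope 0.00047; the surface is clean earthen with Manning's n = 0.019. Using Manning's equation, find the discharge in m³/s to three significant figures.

A = b·y = 6.39 × 2.32 = 14.82 m²
P = b + 2y = 6.39 + 2×2.32 = 11.03 m
R = A/P = 14.82/11.03 = 1.344 m
Q = (1/n)·A·R^(2/3)·S^(1/2) = (1/0.019) × 14.82 × 1.344^(2/3) × 0.00047^(1/2) = 20.60 m³/s

20.6 m³/s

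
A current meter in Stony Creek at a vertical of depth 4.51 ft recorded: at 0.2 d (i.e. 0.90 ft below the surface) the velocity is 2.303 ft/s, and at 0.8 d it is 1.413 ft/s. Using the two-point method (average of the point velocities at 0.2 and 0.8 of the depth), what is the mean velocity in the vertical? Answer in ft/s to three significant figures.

1.86 ft/s

v̄ = (2.303 + 1.413) / 2 = 1.858 ft/s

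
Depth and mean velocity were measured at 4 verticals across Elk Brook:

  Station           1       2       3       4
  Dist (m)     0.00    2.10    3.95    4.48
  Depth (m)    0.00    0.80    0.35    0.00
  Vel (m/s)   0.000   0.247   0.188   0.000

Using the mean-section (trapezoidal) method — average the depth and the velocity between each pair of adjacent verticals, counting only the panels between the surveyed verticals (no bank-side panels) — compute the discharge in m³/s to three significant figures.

0.344 m³/s

Panel 1-2: Δb = 2.1 m, d̄ = (0.00+0.80)/2 = 0.4, v̄ = (0.000+0.247)/2 = 0.1235 → q = 2.1×0.4×0.1235 = 0.1037 m³/s
Panel 2-3: Δb = 1.85 m, d̄ = (0.80+0.35)/2 = 0.575, v̄ = (0.247+0.188)/2 = 0.2175 → q = 1.85×0.575×0.2175 = 0.2314 m³/s
Panel 3-4: Δb = 0.53 m, d̄ = (0.35+0.00)/2 = 0.175, v̄ = (0.188+0.000)/2 = 0.094 → q = 0.53×0.175×0.094 = 0.008719 m³/s
Q = Σ q = 0.3438 m³/s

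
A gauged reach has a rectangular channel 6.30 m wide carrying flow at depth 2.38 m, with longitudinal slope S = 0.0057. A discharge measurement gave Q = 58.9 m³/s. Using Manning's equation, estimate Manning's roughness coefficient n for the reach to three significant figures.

A = b·y = 6.30 × 2.38 = 14.99 m²
P = b + 2y = 6.30 + 2×2.38 = 11.06 m
R = A/P = 14.99/11.06 = 1.356 m
n = (1/Q)·A·R^(2/3)·S^(1/2) = (1/58.9) × 14.99 × 1.225 × 0.07550 = 0.02354

0.0235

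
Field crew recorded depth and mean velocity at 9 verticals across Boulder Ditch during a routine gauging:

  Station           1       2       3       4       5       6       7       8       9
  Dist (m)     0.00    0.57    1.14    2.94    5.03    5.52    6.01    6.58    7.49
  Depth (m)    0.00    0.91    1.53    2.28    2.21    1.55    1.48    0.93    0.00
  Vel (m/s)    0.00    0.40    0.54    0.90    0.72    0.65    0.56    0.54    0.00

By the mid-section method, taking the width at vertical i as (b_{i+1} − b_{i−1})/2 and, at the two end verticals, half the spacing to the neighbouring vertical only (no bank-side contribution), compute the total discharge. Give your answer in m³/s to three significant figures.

8.53 m³/s

w_2 = (1.14 − 0.00)/2 = 0.57 m; q_2 = 0.40 × 0.91 × 0.57 = 0.2075 m³/s
w_3 = (2.94 − 0.57)/2 = 1.185 m; q_3 = 0.54 × 1.53 × 1.185 = 0.9790 m³/s
w_4 = (5.03 − 1.14)/2 = 1.945 m; q_4 = 0.90 × 2.28 × 1.945 = 3.991 m³/s
w_5 = (5.52 − 2.94)/2 = 1.29 m; q_5 = 0.72 × 2.21 × 1.29 = 2.053 m³/s
w_6 = (6.01 − 5.03)/2 = 0.49 m; q_6 = 0.65 × 1.55 × 0.49 = 0.4937 m³/s
w_7 = (6.58 − 5.52)/2 = 0.53 m; q_7 = 0.56 × 1.48 × 0.53 = 0.4393 m³/s
w_8 = (7.49 − 6.01)/2 = 0.74 m; q_8 = 0.54 × 0.93 × 0.74 = 0.3716 m³/s
Stations 1, 9 contribute zero (depth or velocity is 0).
Q = Σ qᵢ = 8.535 m³/s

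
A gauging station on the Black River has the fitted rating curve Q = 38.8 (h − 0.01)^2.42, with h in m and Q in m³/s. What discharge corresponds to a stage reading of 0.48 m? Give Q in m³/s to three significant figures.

6.24 m³/s

Q = 38.8 × (0.48 − 0.01)^2.42 = 38.8 × 0.47^2.42 = 6.242 m³/s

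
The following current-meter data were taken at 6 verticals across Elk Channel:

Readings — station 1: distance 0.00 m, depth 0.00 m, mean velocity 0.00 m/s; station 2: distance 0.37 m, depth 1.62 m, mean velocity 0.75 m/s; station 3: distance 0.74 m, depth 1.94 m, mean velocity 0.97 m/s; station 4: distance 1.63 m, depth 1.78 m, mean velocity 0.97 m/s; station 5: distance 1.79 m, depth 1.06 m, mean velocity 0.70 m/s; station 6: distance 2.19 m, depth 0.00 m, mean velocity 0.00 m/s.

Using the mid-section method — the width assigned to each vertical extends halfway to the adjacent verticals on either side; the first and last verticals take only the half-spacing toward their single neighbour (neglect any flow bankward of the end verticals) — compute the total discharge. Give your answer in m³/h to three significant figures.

w_2 = (0.74 − 0.00)/2 = 0.37 m; q_2 = 0.75 × 1.62 × 0.37 = 0.4496 m³/s
w_3 = (1.63 − 0.37)/2 = 0.63 m; q_3 = 0.97 × 1.94 × 0.63 = 1.186 m³/s
w_4 = (1.79 − 0.74)/2 = 0.525 m; q_4 = 0.97 × 1.78 × 0.525 = 0.9065 m³/s
w_5 = (2.19 − 1.63)/2 = 0.28 m; q_5 = 0.70 × 1.06 × 0.28 = 0.2078 m³/s
Stations 1, 6 contribute zero (depth or velocity is 0).
Q = Σ qᵢ = 2.749 m³/s
= 2.749 × 3600 = 9898 m³/h

9900 m³/h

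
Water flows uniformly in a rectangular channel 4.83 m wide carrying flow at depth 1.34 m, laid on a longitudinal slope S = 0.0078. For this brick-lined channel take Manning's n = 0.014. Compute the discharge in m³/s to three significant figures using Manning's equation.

37.0 m³/s

A = b·y = 4.83 × 1.34 = 6.472 m²
P = b + 2y = 4.83 + 2×1.34 = 7.510 m
R = A/P = 6.472/7.510 = 0.8618 m
Q = (1/n)·A·R^(2/3)·S^(1/2) = (1/0.014) × 6.472 × 0.8618^(2/3) × 0.0078^(1/2) = 36.98 m³/s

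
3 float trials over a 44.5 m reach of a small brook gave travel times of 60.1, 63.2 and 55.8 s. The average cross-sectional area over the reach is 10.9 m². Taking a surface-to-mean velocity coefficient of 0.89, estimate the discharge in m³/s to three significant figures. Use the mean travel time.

7.23 m³/s

t̄ = (60.1 + 63.2 + 55.8) / 3 = 59.7 s
v_surface = L / t̄ = 44.5 / 59.7 = 0.7454 m/s
v_mean = 0.89 × 0.7454 = 0.6634 m/s
Q = A × v_mean = 10.9 × 0.6634 = 7.231 m³/s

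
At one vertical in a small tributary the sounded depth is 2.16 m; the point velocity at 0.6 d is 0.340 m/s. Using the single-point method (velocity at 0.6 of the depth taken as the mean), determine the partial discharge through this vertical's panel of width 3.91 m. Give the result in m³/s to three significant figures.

v̄ = v₀.₆ = 0.340 m/s
q = v̄ × d × w = 0.3400 × 2.16 × 3.91 = 2.872 m³/s

2.87 m³/s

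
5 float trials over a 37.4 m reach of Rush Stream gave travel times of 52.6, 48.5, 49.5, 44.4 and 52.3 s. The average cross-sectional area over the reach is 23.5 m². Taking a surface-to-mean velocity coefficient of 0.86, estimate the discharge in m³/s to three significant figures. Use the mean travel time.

t̄ = (52.6 + 48.5 + 49.5 + 44.4 + 52.3) / 5 = 49.46 s
v_surface = L / t̄ = 37.4 / 49.46 = 0.7562 m/s
v_mean = 0.86 × 0.7562 = 0.6503 m/s
Q = A × v_mean = 23.5 × 0.6503 = 15.28 m³/s

15.3 m³/s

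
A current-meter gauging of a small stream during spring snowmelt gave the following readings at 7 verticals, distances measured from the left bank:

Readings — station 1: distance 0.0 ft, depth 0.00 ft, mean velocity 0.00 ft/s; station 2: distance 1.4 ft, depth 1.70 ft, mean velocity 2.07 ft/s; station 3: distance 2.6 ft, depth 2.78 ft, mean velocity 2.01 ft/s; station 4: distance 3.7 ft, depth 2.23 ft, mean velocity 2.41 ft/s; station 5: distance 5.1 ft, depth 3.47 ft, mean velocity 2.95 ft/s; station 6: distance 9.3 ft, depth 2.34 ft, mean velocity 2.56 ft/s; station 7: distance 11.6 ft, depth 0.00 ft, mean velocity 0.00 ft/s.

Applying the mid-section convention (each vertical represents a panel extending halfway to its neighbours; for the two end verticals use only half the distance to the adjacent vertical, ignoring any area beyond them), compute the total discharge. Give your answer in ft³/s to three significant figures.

65.8 ft³/s

w_2 = (2.6 − 0.0)/2 = 1.3 ft; q_2 = 2.07 × 1.70 × 1.3 = 4.575 ft³/s
w_3 = (3.7 − 1.4)/2 = 1.15 ft; q_3 = 2.01 × 2.78 × 1.15 = 6.426 ft³/s
w_4 = (5.1 − 2.6)/2 = 1.25 ft; q_4 = 2.41 × 2.23 × 1.25 = 6.718 ft³/s
w_5 = (9.3 − 3.7)/2 = 2.8 ft; q_5 = 2.95 × 3.47 × 2.8 = 28.66 ft³/s
w_6 = (11.6 − 5.1)/2 = 3.25 ft; q_6 = 2.56 × 2.34 × 3.25 = 19.47 ft³/s
Stations 1, 7 contribute zero (depth or velocity is 0).
Q = Σ qᵢ = 65.85 ft³/s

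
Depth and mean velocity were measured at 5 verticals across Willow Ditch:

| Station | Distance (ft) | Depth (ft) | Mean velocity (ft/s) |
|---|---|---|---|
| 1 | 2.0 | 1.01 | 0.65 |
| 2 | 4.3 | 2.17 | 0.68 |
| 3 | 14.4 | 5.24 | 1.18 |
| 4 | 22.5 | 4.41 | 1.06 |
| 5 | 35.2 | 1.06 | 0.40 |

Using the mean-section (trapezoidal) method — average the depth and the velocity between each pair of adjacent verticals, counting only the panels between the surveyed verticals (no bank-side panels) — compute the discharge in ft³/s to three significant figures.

Panel 1-2: Δb = 2.3 ft, d̄ = (1.01+2.17)/2 = 1.59, v̄ = (0.65+0.68)/2 = 0.665 → q = 2.3×1.59×0.665 = 2.432 ft³/s
Panel 2-3: Δb = 10.1 ft, d̄ = (2.17+5.24)/2 = 3.705, v̄ = (0.68+1.18)/2 = 0.93 → q = 10.1×3.705×0.93 = 34.80 ft³/s
Panel 3-4: Δb = 8.1 ft, d̄ = (5.24+4.41)/2 = 4.825, v̄ = (1.18+1.06)/2 = 1.12 → q = 8.1×4.825×1.12 = 43.77 ft³/s
Panel 4-5: Δb = 12.7 ft, d̄ = (4.41+1.06)/2 = 2.735, v̄ = (1.06+0.40)/2 = 0.73 → q = 12.7×2.735×0.73 = 25.36 ft³/s
Q = Σ q = 106.4 ft³/s

106 ft³/s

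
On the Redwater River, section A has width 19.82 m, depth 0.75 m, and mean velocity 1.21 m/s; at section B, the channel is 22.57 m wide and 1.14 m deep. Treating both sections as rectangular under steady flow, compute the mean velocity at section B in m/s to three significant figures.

0.699 m/s

Q = A₁V₁ = (19.82×0.75) × 1.21 = 17.99 m³/s
A₂ = 22.57 × 1.14 = 25.73 m²
V₂ = Q/A₂ = 17.99/25.73 = 0.6991 m/s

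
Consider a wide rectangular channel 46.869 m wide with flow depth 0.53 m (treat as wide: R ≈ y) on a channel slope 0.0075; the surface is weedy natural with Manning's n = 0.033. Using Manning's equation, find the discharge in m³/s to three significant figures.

A = b·y = 46.869 × 0.53 = 24.84 m²
Wide channel: R ≈ y = 0.53 m
Q = (1/n)·A·R^(2/3)·S^(1/2) = (1/0.033) × 24.84 × 0.5300^(2/3) × 0.0075^(1/2) = 42.69 m³/s

42.7 m³/s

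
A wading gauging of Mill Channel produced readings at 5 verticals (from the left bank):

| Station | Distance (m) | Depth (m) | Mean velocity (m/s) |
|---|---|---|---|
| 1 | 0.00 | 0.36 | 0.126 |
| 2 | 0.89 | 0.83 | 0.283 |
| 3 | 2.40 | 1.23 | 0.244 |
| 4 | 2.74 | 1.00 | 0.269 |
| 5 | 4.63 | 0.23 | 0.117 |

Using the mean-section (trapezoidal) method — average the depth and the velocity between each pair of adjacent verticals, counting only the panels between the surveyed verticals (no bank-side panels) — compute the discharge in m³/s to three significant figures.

0.840 m³/s

Panel 1-2: Δb = 0.89 m, d̄ = (0.36+0.83)/2 = 0.595, v̄ = (0.126+0.283)/2 = 0.2045 → q = 0.89×0.595×0.2045 = 0.1083 m³/s
Panel 2-3: Δb = 1.51 m, d̄ = (0.83+1.23)/2 = 1.03, v̄ = (0.283+0.244)/2 = 0.2635 → q = 1.51×1.03×0.2635 = 0.4098 m³/s
Panel 3-4: Δb = 0.34 m, d̄ = (1.23+1.00)/2 = 1.115, v̄ = (0.244+0.269)/2 = 0.2565 → q = 0.34×1.115×0.2565 = 0.09724 m³/s
Panel 4-5: Δb = 1.89 m, d̄ = (1.00+0.23)/2 = 0.615, v̄ = (0.269+0.117)/2 = 0.193 → q = 1.89×0.615×0.193 = 0.2243 m³/s
Q = Σ q = 0.8397 m³/s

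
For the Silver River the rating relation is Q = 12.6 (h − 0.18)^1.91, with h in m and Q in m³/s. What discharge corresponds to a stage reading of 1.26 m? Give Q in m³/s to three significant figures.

Q = 12.6 × (1.26 − 0.18)^1.91 = 12.6 × 1.08^1.91 = 14.60 m³/s

14.6 m³/s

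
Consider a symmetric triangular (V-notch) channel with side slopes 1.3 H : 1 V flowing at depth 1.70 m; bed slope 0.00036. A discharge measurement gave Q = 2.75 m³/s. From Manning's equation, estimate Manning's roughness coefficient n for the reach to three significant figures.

A = z·y² = 1.3×1.70² = 3.757 m²
P = 2y√(1+z²) = 2×1.70×√(1+1.3²) = 5.576 m
R = A/P = 3.757/5.576 = 0.6737 m
n = (1/Q)·A·R^(2/3)·S^(1/2) = (1/2.75) × 3.757 × 0.7685 × 0.01897 = 0.01992

0.0199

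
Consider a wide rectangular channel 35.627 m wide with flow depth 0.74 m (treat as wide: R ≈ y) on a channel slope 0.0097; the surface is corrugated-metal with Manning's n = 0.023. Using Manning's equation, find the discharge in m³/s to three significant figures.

92.4 m³/s

A = b·y = 35.627 × 0.74 = 26.36 m²
Wide channel: R ≈ y = 0.74 m
Q = (1/n)·A·R^(2/3)·S^(1/2) = (1/0.023) × 26.36 × 0.7400^(2/3) × 0.0097^(1/2) = 92.36 m³/s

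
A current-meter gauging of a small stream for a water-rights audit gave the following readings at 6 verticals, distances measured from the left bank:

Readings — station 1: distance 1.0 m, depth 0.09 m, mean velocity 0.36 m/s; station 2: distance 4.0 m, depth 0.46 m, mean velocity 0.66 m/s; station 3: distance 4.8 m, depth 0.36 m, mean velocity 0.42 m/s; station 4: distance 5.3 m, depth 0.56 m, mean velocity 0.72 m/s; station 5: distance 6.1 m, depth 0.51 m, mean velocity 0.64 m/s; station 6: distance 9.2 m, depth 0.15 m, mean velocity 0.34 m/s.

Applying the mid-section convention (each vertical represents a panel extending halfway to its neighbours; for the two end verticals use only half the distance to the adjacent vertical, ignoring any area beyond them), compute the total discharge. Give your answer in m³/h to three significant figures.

w_1 = (4.0 − 1.0)/2 = 1.5 m; q_1 = 0.36 × 0.09 × 1.5 = 0.04860 m³/s
w_2 = (4.8 − 1.0)/2 = 1.9 m; q_2 = 0.66 × 0.46 × 1.9 = 0.5768 m³/s
w_3 = (5.3 − 4.0)/2 = 0.65 m; q_3 = 0.42 × 0.36 × 0.65 = 0.09828 m³/s
w_4 = (6.1 − 4.8)/2 = 0.65 m; q_4 = 0.72 × 0.56 × 0.65 = 0.2621 m³/s
w_5 = (9.2 − 5.3)/2 = 1.95 m; q_5 = 0.64 × 0.51 × 1.95 = 0.6365 m³/s
w_6 = (9.2 − 6.1)/2 = 1.55 m; q_6 = 0.34 × 0.15 × 1.55 = 0.07905 m³/s
Q = Σ qᵢ = 1.701 m³/s
= 1.701 × 3600 = 6125 m³/h

6120 m³/h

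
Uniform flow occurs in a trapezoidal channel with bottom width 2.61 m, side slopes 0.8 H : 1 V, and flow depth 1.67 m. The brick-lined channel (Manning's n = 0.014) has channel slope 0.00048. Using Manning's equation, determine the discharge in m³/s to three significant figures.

A = (b + z·y)·y = (2.61 + 0.8×1.67)×1.67 = 6.590 m²
P = b + 2y√(1+z²) = 2.61 + 2×1.67×√(1+0.8²) = 6.887 m
R = A/P = 6.590/6.887 = 0.9568 m
Q = (1/n)·A·R^(2/3)·S^(1/2) = (1/0.014) × 6.590 × 0.9568^(2/3) × 0.00048^(1/2) = 10.01 m³/s

10.0 m³/s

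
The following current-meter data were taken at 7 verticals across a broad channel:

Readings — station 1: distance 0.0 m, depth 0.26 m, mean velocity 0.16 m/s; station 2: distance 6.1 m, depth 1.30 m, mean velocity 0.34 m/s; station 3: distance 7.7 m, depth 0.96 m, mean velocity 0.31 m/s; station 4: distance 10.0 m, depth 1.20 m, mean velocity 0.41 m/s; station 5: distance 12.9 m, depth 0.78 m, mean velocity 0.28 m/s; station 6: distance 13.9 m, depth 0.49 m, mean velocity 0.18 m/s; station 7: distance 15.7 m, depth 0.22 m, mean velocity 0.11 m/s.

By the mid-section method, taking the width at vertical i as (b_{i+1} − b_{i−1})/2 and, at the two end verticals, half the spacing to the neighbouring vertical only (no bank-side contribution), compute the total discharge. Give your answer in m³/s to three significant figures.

4.26 m³/s

w_1 = (6.1 − 0.0)/2 = 3.05 m; q_1 = 0.16 × 0.26 × 3.05 = 0.1269 m³/s
w_2 = (7.7 − 0.0)/2 = 3.85 m; q_2 = 0.34 × 1.30 × 3.85 = 1.702 m³/s
w_3 = (10.0 − 6.1)/2 = 1.95 m; q_3 = 0.31 × 0.96 × 1.95 = 0.5803 m³/s
w_4 = (12.9 − 7.7)/2 = 2.6 m; q_4 = 0.41 × 1.20 × 2.6 = 1.279 m³/s
w_5 = (13.9 − 10.0)/2 = 1.95 m; q_5 = 0.28 × 0.78 × 1.95 = 0.4259 m³/s
w_6 = (15.7 − 12.9)/2 = 1.4 m; q_6 = 0.18 × 0.49 × 1.4 = 0.1235 m³/s
w_7 = (15.7 − 13.9)/2 = 0.9 m; q_7 = 0.11 × 0.22 × 0.9 = 0.02178 m³/s
Q = Σ qᵢ = 4.259 m³/s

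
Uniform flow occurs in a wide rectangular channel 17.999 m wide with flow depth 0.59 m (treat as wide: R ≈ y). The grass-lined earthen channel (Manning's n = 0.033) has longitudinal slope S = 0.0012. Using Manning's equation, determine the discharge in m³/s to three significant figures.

7.84 m³/s

A = b·y = 17.999 × 0.59 = 10.62 m²
Wide channel: R ≈ y = 0.59 m
Q = (1/n)·A·R^(2/3)·S^(1/2) = (1/0.033) × 10.62 × 0.5900^(2/3) × 0.0012^(1/2) = 7.842 m³/s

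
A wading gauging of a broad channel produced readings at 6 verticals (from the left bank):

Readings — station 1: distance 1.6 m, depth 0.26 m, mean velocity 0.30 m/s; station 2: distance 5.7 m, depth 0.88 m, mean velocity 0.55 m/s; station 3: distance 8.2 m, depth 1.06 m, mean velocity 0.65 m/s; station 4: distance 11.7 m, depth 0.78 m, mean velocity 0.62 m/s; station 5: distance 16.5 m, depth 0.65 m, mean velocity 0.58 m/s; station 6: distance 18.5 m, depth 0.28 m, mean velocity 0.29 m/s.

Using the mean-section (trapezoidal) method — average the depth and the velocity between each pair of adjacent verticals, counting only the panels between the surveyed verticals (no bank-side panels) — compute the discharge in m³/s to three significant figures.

6.96 m³/s

Panel 1-2: Δb = 4.1 m, d̄ = (0.26+0.88)/2 = 0.57, v̄ = (0.30+0.55)/2 = 0.425 → q = 4.1×0.57×0.425 = 0.9932 m³/s
Panel 2-3: Δb = 2.5 m, d̄ = (0.88+1.06)/2 = 0.97, v̄ = (0.55+0.65)/2 = 0.6 → q = 2.5×0.97×0.6 = 1.455 m³/s
Panel 3-4: Δb = 3.5 m, d̄ = (1.06+0.78)/2 = 0.92, v̄ = (0.65+0.62)/2 = 0.635 → q = 3.5×0.92×0.635 = 2.045 m³/s
Panel 4-5: Δb = 4.8 m, d̄ = (0.78+0.65)/2 = 0.715, v̄ = (0.62+0.58)/2 = 0.6 → q = 4.8×0.715×0.6 = 2.059 m³/s
Panel 5-6: Δb = 2 m, d̄ = (0.65+0.28)/2 = 0.465, v̄ = (0.58+0.29)/2 = 0.435 → q = 2×0.465×0.435 = 0.4046 m³/s
Q = Σ q = 6.957 m³/s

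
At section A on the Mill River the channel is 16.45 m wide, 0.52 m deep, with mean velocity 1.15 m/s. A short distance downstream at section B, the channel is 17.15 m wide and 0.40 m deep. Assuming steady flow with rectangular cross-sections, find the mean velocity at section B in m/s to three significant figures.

Q = A₁V₁ = (16.45×0.52) × 1.15 = 9.837 m³/s
A₂ = 17.15 × 0.40 = 6.860 m²
V₂ = Q/A₂ = 9.837/6.860 = 1.434 m/s

1.43 m/s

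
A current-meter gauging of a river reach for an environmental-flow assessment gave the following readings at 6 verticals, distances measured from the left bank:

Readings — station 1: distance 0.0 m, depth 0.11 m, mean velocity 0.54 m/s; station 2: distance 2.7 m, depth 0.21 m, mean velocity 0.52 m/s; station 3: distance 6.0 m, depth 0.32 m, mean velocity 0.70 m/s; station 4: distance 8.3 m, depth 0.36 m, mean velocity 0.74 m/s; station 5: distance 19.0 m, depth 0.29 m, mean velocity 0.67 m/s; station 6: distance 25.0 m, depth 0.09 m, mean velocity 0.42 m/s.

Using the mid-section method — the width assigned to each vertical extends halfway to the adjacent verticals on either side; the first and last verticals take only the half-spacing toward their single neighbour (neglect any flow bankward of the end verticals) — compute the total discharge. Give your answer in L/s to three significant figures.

w_1 = (2.7 − 0.0)/2 = 1.35 m; q_1 = 0.54 × 0.11 × 1.35 = 0.08019 m³/s
w_2 = (6.0 − 0.0)/2 = 3 m; q_2 = 0.52 × 0.21 × 3 = 0.3276 m³/s
w_3 = (8.3 − 2.7)/2 = 2.8 m; q_3 = 0.70 × 0.32 × 2.8 = 0.6272 m³/s
w_4 = (19.0 − 6.0)/2 = 6.5 m; q_4 = 0.74 × 0.36 × 6.5 = 1.732 m³/s
w_5 = (25.0 − 8.3)/2 = 8.35 m; q_5 = 0.67 × 0.29 × 8.35 = 1.622 m³/s
w_6 = (25.0 − 19.0)/2 = 3 m; q_6 = 0.42 × 0.09 × 3 = 0.1134 m³/s
Q = Σ qᵢ = 4.502 m³/s
= 4.502 × 1000 = 4502 L/s

4500 L/s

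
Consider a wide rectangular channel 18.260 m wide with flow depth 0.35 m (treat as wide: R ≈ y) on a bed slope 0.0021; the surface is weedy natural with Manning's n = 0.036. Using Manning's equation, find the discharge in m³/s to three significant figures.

4.04 m³/s

A = b·y = 18.260 × 0.35 = 6.391 m²
Wide channel: R ≈ y = 0.35 m
Q = (1/n)·A·R^(2/3)·S^(1/2) = (1/0.036) × 6.391 × 0.3500^(2/3) × 0.0021^(1/2) = 4.040 m³/s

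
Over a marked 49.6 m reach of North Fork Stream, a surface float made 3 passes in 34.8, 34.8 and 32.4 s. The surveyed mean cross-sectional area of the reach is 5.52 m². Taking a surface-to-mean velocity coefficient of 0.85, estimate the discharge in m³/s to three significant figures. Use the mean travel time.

t̄ = (34.8 + 34.8 + 32.4) / 3 = 34 s
v_surface = L / t̄ = 49.6 / 34 = 1.459 m/s
v_mean = 0.85 × 1.459 = 1.240 m/s
Q = A × v_mean = 5.52 × 1.240 = 6.845 m³/s

6.84 m³/s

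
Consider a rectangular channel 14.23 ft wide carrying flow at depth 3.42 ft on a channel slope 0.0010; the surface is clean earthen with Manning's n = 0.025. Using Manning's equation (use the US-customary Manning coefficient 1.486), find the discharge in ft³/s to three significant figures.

160 ft³/s

A = b·y = 14.23 × 3.42 = 48.67 ft²
P = b + 2y = 14.23 + 2×3.42 = 21.07 ft
R = A/P = 48.67/21.07 = 2.310 ft
Q = (1.486/n)·A·R^(2/3)·S^(1/2) = (1.486/0.025) × 48.67 × 2.310^(2/3) × 0.0010^(1/2) = 159.8 ft³/s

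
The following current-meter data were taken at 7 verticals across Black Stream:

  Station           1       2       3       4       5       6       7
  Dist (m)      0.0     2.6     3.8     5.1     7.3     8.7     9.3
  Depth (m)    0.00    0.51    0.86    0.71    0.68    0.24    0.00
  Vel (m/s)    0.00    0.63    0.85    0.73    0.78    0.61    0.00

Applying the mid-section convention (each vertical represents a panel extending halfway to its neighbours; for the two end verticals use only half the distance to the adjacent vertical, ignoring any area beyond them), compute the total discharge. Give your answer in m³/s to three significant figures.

3.53 m³/s

w_2 = (3.8 − 0.0)/2 = 1.9 m; q_2 = 0.63 × 0.51 × 1.9 = 0.6105 m³/s
w_3 = (5.1 − 2.6)/2 = 1.25 m; q_3 = 0.85 × 0.86 × 1.25 = 0.9138 m³/s
w_4 = (7.3 − 3.8)/2 = 1.75 m; q_4 = 0.73 × 0.71 × 1.75 = 0.9070 m³/s
w_5 = (8.7 − 5.1)/2 = 1.8 m; q_5 = 0.78 × 0.68 × 1.8 = 0.9547 m³/s
w_6 = (9.3 − 7.3)/2 = 1 m; q_6 = 0.61 × 0.24 × 1 = 0.1464 m³/s
Stations 1, 7 contribute zero (depth or velocity is 0).
Q = Σ qᵢ = 3.532 m³/s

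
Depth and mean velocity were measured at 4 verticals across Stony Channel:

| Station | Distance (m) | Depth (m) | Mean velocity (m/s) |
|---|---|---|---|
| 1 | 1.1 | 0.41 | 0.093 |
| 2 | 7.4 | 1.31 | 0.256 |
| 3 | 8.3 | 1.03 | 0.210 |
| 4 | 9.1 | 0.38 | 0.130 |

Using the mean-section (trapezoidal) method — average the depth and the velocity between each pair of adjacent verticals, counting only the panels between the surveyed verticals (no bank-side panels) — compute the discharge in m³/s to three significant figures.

Panel 1-2: Δb = 6.3 m, d̄ = (0.41+1.31)/2 = 0.86, v̄ = (0.093+0.256)/2 = 0.1745 → q = 6.3×0.86×0.1745 = 0.9454 m³/s
Panel 2-3: Δb = 0.9 m, d̄ = (1.31+1.03)/2 = 1.17, v̄ = (0.256+0.210)/2 = 0.233 → q = 0.9×1.17×0.233 = 0.2453 m³/s
Panel 3-4: Δb = 0.8 m, d̄ = (1.03+0.38)/2 = 0.705, v̄ = (0.210+0.130)/2 = 0.17 → q = 0.8×0.705×0.17 = 0.09588 m³/s
Q = Σ q = 1.287 m³/s

1.29 m³/s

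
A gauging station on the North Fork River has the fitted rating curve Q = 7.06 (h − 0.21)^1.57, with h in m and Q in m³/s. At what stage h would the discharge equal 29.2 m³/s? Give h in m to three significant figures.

2.68 m

h − h₀ = (Q/C)^(1/b) = (29.2/7.06)^(1/1.57) = 2.470 m
h = 0.21 + 2.470 = 2.680 m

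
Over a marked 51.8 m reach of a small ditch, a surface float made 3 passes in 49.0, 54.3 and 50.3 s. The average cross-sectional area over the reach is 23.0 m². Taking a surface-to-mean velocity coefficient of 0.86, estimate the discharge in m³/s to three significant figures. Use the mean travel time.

t̄ = (49.0 + 54.3 + 50.3) / 3 = 51.2 s
v_surface = L / t̄ = 51.8 / 51.2 = 1.012 m/s
v_mean = 0.86 × 1.012 = 0.8701 m/s
Q = A × v_mean = 23.0 × 0.8701 = 20.01 m³/s

20.0 m³/s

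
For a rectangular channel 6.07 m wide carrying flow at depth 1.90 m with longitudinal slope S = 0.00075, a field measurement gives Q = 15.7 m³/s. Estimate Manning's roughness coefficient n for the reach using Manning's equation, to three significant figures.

A = b·y = 6.07 × 1.90 = 11.53 m²
P = b + 2y = 6.07 + 2×1.90 = 9.870 m
R = A/P = 11.53/9.870 = 1.168 m
n = (1/Q)·A·R^(2/3)·S^(1/2) = (1/15.7) × 11.53 × 1.109 × 0.02739 = 0.02232

0.0223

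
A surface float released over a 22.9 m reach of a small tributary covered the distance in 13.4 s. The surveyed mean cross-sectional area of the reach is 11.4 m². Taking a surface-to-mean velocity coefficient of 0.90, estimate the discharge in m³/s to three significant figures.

v_surface = L / t̄ = 22.9 / 13.4 = 1.709 m/s
v_mean = 0.90 × 1.709 = 1.538 m/s
Q = A × v_mean = 11.4 × 1.538 = 17.53 m³/s

17.5 m³/s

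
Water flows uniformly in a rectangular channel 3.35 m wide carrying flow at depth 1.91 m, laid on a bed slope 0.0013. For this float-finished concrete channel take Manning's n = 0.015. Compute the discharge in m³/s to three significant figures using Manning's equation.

A = b·y = 3.35 × 1.91 = 6.399 m²
P = b + 2y = 3.35 + 2×1.91 = 7.170 m
R = A/P = 6.399/7.170 = 0.8924 m
Q = (1/n)·A·R^(2/3)·S^(1/2) = (1/0.015) × 6.399 × 0.8924^(2/3) × 0.0013^(1/2) = 14.26 m³/s

14.3 m³/s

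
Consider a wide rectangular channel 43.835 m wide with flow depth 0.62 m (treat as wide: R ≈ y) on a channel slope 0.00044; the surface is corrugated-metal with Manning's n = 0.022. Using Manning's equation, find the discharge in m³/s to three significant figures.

18.8 m³/s

A = b·y = 43.835 × 0.62 = 27.18 m²
Wide channel: R ≈ y = 0.62 m
Q = (1/n)·A·R^(2/3)·S^(1/2) = (1/0.022) × 27.18 × 0.6200^(2/3) × 0.00044^(1/2) = 18.84 m³/s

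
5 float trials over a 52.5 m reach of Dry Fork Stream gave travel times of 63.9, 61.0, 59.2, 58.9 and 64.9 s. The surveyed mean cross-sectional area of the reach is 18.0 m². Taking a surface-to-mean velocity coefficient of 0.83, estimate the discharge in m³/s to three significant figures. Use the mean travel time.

12.7 m³/s

t̄ = (63.9 + 61.0 + 59.2 + 58.9 + 64.9) / 5 = 61.58 s
v_surface = L / t̄ = 52.5 / 61.58 = 0.8525 m/s
v_mean = 0.83 × 0.8525 = 0.7076 m/s
Q = A × v_mean = 18.0 × 0.7076 = 12.74 m³/s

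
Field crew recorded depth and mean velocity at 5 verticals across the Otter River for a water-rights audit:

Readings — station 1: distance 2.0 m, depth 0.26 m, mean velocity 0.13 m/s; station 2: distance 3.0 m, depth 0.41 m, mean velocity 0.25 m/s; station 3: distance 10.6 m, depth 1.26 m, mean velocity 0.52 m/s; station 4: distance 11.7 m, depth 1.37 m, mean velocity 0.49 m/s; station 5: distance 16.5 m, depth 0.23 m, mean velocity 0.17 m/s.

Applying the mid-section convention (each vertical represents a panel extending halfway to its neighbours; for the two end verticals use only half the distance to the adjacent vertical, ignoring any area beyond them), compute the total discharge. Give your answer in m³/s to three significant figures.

5.38 m³/s

w_1 = (3.0 − 2.0)/2 = 0.5 m; q_1 = 0.13 × 0.26 × 0.5 = 0.01690 m³/s
w_2 = (10.6 − 2.0)/2 = 4.3 m; q_2 = 0.25 × 0.41 × 4.3 = 0.4408 m³/s
w_3 = (11.7 − 3.0)/2 = 4.35 m; q_3 = 0.52 × 1.26 × 4.35 = 2.850 m³/s
w_4 = (16.5 − 10.6)/2 = 2.95 m; q_4 = 0.49 × 1.37 × 2.95 = 1.980 m³/s
w_5 = (16.5 − 11.7)/2 = 2.4 m; q_5 = 0.17 × 0.23 × 2.4 = 0.09384 m³/s
Q = Σ qᵢ = 5.382 m³/s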